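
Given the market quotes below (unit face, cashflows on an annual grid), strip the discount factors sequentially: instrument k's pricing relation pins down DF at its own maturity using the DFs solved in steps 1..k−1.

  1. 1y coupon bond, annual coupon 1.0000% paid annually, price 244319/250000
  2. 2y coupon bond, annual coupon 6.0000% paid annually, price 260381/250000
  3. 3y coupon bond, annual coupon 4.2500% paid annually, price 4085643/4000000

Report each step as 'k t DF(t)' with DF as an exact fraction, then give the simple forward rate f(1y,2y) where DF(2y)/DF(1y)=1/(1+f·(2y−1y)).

1 1 2419/2500
2 2 4639/5000
3 3 361/400
f(1y,2y) = ((2419/2500)/(4639/5000) − 1)/(1) = 199/4639 ≈ 4.2897%

step 1 [1y] bond c/1=1/100: DF=(244319/250000 − 1/100·(0))/(1+1/100) = 2419/2500 ≈ 0.967600
step 2 [2y] bond c/1=3/50: DF=(260381/250000 − 3/50·(0.967600))/(1+3/50) = 4639/5000 ≈ 0.927800
step 3 [3y] bond c/1=17/400: DF=(4085643/4000000 − 17/400·(0.967600+0.927800))/(1+17/400) = 361/400 ≈ 0.902500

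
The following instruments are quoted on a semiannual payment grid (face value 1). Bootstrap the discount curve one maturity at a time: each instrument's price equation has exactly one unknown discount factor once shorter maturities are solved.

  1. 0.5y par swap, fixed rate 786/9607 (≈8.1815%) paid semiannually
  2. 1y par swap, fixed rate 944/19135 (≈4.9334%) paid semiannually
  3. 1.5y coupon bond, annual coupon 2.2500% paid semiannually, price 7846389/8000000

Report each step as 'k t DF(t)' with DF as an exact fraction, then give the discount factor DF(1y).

1 1/2 9607/10000
2 1 1191/1250
3 3/2 4743/5000
DF(1y) = 1191/1250 ≈ 0.952800

step 1 [0.5y] swap r/2=393/9607: DF=(1 − 393/9607·(0))/(1+393/9607) = 9607/10000 ≈ 0.960700
step 2 [1y] swap r/2=472/19135: DF=(1 − 472/19135·(0.960700))/(1+472/19135) = 1191/1250 ≈ 0.952800
step 3 [1.5y] bond c/2=9/800: DF=(7846389/8000000 − 9/800·(0.960700+0.952800))/(1+9/800) = 4743/5000 ≈ 0.948600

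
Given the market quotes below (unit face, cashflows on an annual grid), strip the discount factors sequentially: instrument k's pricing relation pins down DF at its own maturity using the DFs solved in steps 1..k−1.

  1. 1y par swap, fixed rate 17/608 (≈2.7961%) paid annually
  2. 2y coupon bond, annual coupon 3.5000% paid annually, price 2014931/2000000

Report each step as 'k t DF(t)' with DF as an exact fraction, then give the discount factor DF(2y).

step 1 [1y] swap r/1=17/608: DF=(1 − 17/608·(0))/(1+17/608) = 608/625 ≈ 0.972800
step 2 [2y] bond c/1=7/200: DF=(2014931/2000000 − 7/200·(0.972800))/(1+7/200) = 1881/2000 ≈ 0.940500

1 1 608/625
2 2 1881/2000
DF(2y) = 1881/2000 ≈ 0.940500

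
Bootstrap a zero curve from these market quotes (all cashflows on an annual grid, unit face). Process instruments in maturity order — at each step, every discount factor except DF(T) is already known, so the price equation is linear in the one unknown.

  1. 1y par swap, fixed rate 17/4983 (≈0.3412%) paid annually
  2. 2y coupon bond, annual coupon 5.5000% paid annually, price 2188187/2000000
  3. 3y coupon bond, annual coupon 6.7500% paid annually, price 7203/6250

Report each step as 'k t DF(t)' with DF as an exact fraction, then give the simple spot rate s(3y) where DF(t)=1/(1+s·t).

1 1 4983/5000
2 2 9851/10000
3 3 9543/10000
s(3y) = (1/(9543/10000) − 1)/(3) = 457/28629 ≈ 1.5963%

step 1 [1y] swap r/1=17/4983: DF=(1 − 17/4983·(0))/(1+17/4983) = 4983/5000 ≈ 0.996600
step 2 [2y] bond c/1=11/200: DF=(2188187/2000000 − 11/200·(0.996600))/(1+11/200) = 9851/10000 ≈ 0.985100
step 3 [3y] bond c/1=27/400: DF=(7203/6250 − 27/400·(0.996600+0.985100))/(1+27/400) = 9543/10000 ≈ 0.954300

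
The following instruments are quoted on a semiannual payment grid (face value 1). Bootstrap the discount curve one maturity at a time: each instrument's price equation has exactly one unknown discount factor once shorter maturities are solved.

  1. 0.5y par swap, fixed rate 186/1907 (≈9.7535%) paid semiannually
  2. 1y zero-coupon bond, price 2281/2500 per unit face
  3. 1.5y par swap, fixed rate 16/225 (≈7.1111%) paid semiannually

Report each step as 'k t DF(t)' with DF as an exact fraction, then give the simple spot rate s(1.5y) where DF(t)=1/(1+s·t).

1 1/2 1907/2000
2 1 2281/2500
3 3/2 1127/1250
s(1.5y) = (1/(1127/1250) − 1)/(3/2) = 82/1127 ≈ 7.2760%

step 1 [0.5y] swap r/2=93/1907: DF=(1 − 93/1907·(0))/(1+93/1907) = 1907/2000 ≈ 0.953500
step 2 [1y] zero: DF = P = 2281/2500 ≈ 0.912400
step 3 [1.5y] swap r/2=8/225: DF=(1 − 8/225·(0.953500+0.912400))/(1+8/225) = 1127/1250 ≈ 0.901600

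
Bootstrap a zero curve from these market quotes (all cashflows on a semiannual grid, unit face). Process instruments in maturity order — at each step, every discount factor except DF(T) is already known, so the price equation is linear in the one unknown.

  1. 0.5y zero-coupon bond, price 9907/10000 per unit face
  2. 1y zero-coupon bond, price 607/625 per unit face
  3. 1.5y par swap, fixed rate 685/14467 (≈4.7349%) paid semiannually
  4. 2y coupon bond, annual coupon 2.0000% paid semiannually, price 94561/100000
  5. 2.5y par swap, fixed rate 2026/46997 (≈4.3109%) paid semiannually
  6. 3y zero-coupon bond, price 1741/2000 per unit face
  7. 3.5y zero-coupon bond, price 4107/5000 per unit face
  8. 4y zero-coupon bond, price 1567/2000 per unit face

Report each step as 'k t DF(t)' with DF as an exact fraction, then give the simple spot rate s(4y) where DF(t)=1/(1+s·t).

1 1/2 9907/10000
2 1 607/625
3 3/2 1863/2000
4 2 2269/2500
5 5/2 8987/10000
6 3 1741/2000
7 7/2 4107/5000
8 4 1567/2000
s(4y) = (1/(1567/2000) − 1)/(4) = 433/6268 ≈ 6.9081%

step 1 [0.5y] zero: DF = P = 9907/10000 ≈ 0.990700
step 2 [1y] zero: DF = P = 607/625 ≈ 0.971200
step 3 [1.5y] swap r/2=685/28934: DF=(1 − 685/28934·(0.990700+0.971200))/(1+685/28934) = 1863/2000 ≈ 0.931500
step 4 [2y] bond c/2=1/100: DF=(94561/100000 − 1/100·(0.990700+0.971200+0.931500))/(1+1/100) = 2269/2500 ≈ 0.907600
step 5 [2.5y] swap r/2=1013/46997: DF=(1 − 1013/46997·(0.990700+0.971200+0.931500+0.907600))/(1+1013/46997) = 8987/10000 ≈ 0.898700
step 6 [3y] zero: DF = P = 1741/2000 ≈ 0.870500
step 7 [3.5y] zero: DF = P = 4107/5000 ≈ 0.821400
step 8 [4y] zero: DF = P = 1567/2000 ≈ 0.783500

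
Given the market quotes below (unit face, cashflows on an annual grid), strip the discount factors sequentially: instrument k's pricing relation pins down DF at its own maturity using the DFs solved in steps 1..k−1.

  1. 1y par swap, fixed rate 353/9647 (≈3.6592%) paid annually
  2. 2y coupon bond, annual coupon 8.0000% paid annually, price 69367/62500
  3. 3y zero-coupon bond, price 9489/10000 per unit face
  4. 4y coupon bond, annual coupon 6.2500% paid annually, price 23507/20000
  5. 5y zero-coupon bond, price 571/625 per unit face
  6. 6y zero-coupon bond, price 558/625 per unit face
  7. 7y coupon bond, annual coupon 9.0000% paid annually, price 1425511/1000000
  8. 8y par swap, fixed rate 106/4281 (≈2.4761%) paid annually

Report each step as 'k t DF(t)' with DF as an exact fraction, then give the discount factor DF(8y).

step 1 [1y] swap r/1=353/9647: DF=(1 − 353/9647·(0))/(1+353/9647) = 9647/10000 ≈ 0.964700
step 2 [2y] bond c/1=2/25: DF=(69367/62500 − 2/25·(0.964700))/(1+2/25) = 4781/5000 ≈ 0.956200
step 3 [3y] zero: DF = P = 9489/10000 ≈ 0.948900
step 4 [4y] bond c/1=1/16: DF=(23507/20000 − 1/16·(0.964700+0.956200+0.948900))/(1+1/16) = 4687/5000 ≈ 0.937400
step 5 [5y] zero: DF = P = 571/625 ≈ 0.913600
step 6 [6y] zero: DF = P = 558/625 ≈ 0.892800
step 7 [7y] bond c/1=9/100: DF=(1425511/1000000 − 9/100·(0.964700+0.956200+0.948900+0.937400+0.913600+0.892800))/(1+9/100) = 8443/10000 ≈ 0.844300
step 8 [8y] swap r/1=106/4281: DF=(1 − 106/4281·(0.964700+0.956200+0.948900+0.937400+0.913600+0.892800+0.844300))/(1+106/4281) = 4099/5000 ≈ 0.819800

1 1 9647/10000
2 2 4781/5000
3 3 9489/10000
4 4 4687/5000
5 5 571/625
6 6 558/625
7 7 8443/10000
8 8 4099/5000
DF(8y) = 4099/5000 ≈ 0.819800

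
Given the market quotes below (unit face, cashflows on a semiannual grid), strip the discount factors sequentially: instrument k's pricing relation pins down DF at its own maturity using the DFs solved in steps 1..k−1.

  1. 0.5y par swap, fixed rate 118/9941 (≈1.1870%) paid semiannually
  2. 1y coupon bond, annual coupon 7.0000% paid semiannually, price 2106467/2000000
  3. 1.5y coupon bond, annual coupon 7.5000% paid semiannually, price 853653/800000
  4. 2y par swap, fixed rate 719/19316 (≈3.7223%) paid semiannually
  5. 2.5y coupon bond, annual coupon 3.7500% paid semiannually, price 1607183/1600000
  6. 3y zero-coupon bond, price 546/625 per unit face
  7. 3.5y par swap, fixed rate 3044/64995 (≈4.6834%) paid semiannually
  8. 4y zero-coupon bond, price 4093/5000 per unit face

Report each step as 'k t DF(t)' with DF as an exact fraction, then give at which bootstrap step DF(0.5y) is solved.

1 1/2 9941/10000
2 1 123/125
3 3/2 957/1000
4 2 9281/10000
5 5/2 9149/10000
6 3 546/625
7 7/2 4239/5000
8 4 4093/5000
DF(0.5y) is solved at step 1

step 1 [0.5y] swap r/2=59/9941: DF=(1 − 59/9941·(0))/(1+59/9941) = 9941/10000 ≈ 0.994100
step 2 [1y] bond c/2=7/200: DF=(2106467/2000000 − 7/200·(0.994100))/(1+7/200) = 123/125 ≈ 0.984000
step 3 [1.5y] bond c/2=3/80: DF=(853653/800000 − 3/80·(0.994100+0.984000))/(1+3/80) = 957/1000 ≈ 0.957000
step 4 [2y] swap r/2=719/38632: DF=(1 − 719/38632·(0.994100+0.984000+0.957000))/(1+719/38632) = 9281/10000 ≈ 0.928100
step 5 [2.5y] bond c/2=3/160: DF=(1607183/1600000 − 3/160·(0.994100+0.984000+0.957000+0.928100))/(1+3/160) = 9149/10000 ≈ 0.914900
step 6 [3y] zero: DF = P = 546/625 ≈ 0.873600
step 7 [3.5y] swap r/2=1522/64995: DF=(1 − 1522/64995·(0.994100+0.984000+0.957000+0.928100+0.914900+0.873600))/(1+1522/64995) = 4239/5000 ≈ 0.847800
step 8 [4y] zero: DF = P = 4093/5000 ≈ 0.818600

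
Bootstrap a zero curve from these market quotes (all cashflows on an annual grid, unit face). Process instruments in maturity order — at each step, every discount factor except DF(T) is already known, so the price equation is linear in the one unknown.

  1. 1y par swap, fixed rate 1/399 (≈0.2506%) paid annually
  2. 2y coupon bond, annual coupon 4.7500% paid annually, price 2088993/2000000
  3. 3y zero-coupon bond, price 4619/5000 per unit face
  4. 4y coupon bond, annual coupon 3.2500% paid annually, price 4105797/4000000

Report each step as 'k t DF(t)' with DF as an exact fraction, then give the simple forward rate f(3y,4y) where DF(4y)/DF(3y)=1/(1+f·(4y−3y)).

step 1 [1y] swap r/1=1/399: DF=(1 − 1/399·(0))/(1+1/399) = 399/400 ≈ 0.997500
step 2 [2y] bond c/1=19/400: DF=(2088993/2000000 − 19/400·(0.997500))/(1+19/400) = 9519/10000 ≈ 0.951900
step 3 [3y] zero: DF = P = 4619/5000 ≈ 0.923800
step 4 [4y] bond c/1=13/400: DF=(4105797/4000000 − 13/400·(0.997500+0.951900+0.923800))/(1+13/400) = 9037/10000 ≈ 0.903700

1 1 399/400
2 2 9519/10000
3 3 4619/5000
4 4 9037/10000
f(3y,4y) = ((4619/5000)/(9037/10000) − 1)/(1) = 201/9037 ≈ 2.2242%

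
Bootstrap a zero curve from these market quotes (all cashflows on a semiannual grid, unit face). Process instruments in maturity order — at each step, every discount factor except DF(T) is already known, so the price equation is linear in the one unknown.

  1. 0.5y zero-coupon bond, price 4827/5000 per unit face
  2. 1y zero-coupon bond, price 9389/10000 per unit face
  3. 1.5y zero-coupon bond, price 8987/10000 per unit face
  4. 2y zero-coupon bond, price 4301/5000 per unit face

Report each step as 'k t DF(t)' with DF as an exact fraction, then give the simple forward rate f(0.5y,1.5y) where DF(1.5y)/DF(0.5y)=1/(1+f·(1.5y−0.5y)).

step 1 [0.5y] zero: DF = P = 4827/5000 ≈ 0.965400
step 2 [1y] zero: DF = P = 9389/10000 ≈ 0.938900
step 3 [1.5y] zero: DF = P = 8987/10000 ≈ 0.898700
step 4 [2y] zero: DF = P = 4301/5000 ≈ 0.860200

1 1/2 4827/5000
2 1 9389/10000
3 3/2 8987/10000
4 2 4301/5000
f(0.5y,1.5y) = ((4827/5000)/(8987/10000) − 1)/(1) = 667/8987 ≈ 7.4218%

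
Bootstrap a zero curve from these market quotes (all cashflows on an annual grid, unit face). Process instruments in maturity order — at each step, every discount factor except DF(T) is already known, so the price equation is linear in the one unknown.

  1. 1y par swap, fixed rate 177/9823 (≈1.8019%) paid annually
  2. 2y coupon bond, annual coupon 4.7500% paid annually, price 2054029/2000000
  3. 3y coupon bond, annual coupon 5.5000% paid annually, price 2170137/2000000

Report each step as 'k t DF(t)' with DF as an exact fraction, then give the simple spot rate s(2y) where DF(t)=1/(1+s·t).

step 1 [1y] swap r/1=177/9823: DF=(1 − 177/9823·(0))/(1+177/9823) = 9823/10000 ≈ 0.982300
step 2 [2y] bond c/1=19/400: DF=(2054029/2000000 − 19/400·(0.982300))/(1+19/400) = 9359/10000 ≈ 0.935900
step 3 [3y] bond c/1=11/200: DF=(2170137/2000000 − 11/200·(0.982300+0.935900))/(1+11/200) = 1857/2000 ≈ 0.928500

1 1 9823/10000
2 2 9359/10000
3 3 1857/2000
s(2y) = (1/(9359/10000) − 1)/(2) = 641/18718 ≈ 3.4245%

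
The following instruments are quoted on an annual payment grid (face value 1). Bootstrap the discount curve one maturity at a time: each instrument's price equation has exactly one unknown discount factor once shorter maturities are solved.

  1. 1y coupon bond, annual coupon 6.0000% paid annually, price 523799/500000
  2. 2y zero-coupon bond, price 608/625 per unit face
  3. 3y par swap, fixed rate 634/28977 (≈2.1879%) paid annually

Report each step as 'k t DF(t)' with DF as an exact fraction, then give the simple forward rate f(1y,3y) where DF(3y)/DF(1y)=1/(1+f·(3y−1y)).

step 1 [1y] bond c/1=3/50: DF=(523799/500000 − 3/50·(0))/(1+3/50) = 9883/10000 ≈ 0.988300
step 2 [2y] zero: DF = P = 608/625 ≈ 0.972800
step 3 [3y] swap r/1=634/28977: DF=(1 − 634/28977·(0.988300+0.972800))/(1+634/28977) = 4683/5000 ≈ 0.936600

1 1 9883/10000
2 2 608/625
3 3 4683/5000
f(1y,3y) = ((9883/10000)/(4683/5000) − 1)/(2) = 517/18732 ≈ 2.7600%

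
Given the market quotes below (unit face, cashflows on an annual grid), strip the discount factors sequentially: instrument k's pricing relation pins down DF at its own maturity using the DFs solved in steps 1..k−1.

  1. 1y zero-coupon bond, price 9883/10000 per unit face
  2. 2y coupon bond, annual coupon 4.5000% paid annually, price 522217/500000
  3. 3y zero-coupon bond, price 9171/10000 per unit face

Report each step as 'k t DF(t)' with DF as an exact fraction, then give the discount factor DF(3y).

step 1 [1y] zero: DF = P = 9883/10000 ≈ 0.988300
step 2 [2y] bond c/1=9/200: DF=(522217/500000 − 9/200·(0.988300))/(1+9/200) = 9569/10000 ≈ 0.956900
step 3 [3y] zero: DF = P = 9171/10000 ≈ 0.917100

1 1 9883/10000
2 2 9569/10000
3 3 9171/10000
DF(3y) = 9171/10000 ≈ 0.917100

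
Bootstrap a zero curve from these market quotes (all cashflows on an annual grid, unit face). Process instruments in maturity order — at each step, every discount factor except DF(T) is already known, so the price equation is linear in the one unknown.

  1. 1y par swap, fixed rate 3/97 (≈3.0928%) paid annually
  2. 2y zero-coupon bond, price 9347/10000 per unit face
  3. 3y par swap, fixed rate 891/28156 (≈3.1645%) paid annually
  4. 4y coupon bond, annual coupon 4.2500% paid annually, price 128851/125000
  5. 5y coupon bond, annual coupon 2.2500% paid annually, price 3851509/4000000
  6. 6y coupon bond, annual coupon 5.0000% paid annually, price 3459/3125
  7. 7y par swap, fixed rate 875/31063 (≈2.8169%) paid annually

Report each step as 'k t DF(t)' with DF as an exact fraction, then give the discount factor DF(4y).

step 1 [1y] swap r/1=3/97: DF=(1 − 3/97·(0))/(1+3/97) = 97/100 ≈ 0.970000
step 2 [2y] zero: DF = P = 9347/10000 ≈ 0.934700
step 3 [3y] swap r/1=891/28156: DF=(1 − 891/28156·(0.970000+0.934700))/(1+891/28156) = 9109/10000 ≈ 0.910900
step 4 [4y] bond c/1=17/400: DF=(128851/125000 − 17/400·(0.970000+0.934700+0.910900))/(1+17/400) = 437/500 ≈ 0.874000
step 5 [5y] bond c/1=9/400: DF=(3851509/4000000 − 9/400·(0.970000+0.934700+0.910900+0.874000))/(1+9/400) = 1721/2000 ≈ 0.860500
step 6 [6y] bond c/1=1/20: DF=(3459/3125 − 1/20·(0.970000+0.934700+0.910900+0.874000+0.860500))/(1+1/20) = 67/80 ≈ 0.837500
step 7 [7y] swap r/1=875/31063: DF=(1 − 875/31063·(0.970000+0.934700+0.910900+0.874000+0.860500+0.837500))/(1+875/31063) = 33/40 ≈ 0.825000

1 1 97/100
2 2 9347/10000
3 3 9109/10000
4 4 437/500
5 5 1721/2000
6 6 67/80
7 7 33/40
DF(4y) = 437/500 ≈ 0.874000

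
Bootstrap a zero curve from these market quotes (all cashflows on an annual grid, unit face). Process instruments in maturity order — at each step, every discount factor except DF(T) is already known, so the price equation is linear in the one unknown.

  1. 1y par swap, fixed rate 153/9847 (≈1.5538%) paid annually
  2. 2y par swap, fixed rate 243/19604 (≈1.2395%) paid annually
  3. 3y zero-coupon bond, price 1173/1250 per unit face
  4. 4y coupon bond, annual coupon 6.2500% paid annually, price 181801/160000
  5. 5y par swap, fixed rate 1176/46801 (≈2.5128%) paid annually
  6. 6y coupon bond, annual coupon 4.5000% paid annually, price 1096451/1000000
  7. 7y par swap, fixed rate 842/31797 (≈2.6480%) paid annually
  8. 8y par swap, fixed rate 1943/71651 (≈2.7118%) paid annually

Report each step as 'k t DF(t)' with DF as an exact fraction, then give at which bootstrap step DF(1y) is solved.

1 1 9847/10000
2 2 9757/10000
3 3 1173/1250
4 4 8989/10000
5 5 1103/1250
6 6 8477/10000
7 7 2079/2500
8 8 8057/10000
DF(1y) is solved at step 1

step 1 [1y] swap r/1=153/9847: DF=(1 − 153/9847·(0))/(1+153/9847) = 9847/10000 ≈ 0.984700
step 2 [2y] swap r/1=243/19604: DF=(1 − 243/19604·(0.984700))/(1+243/19604) = 9757/10000 ≈ 0.975700
step 3 [3y] zero: DF = P = 1173/1250 ≈ 0.938400
step 4 [4y] bond c/1=1/16: DF=(181801/160000 − 1/16·(0.984700+0.975700+0.938400))/(1+1/16) = 8989/10000 ≈ 0.898900
step 5 [5y] swap r/1=1176/46801: DF=(1 − 1176/46801·(0.984700+0.975700+0.938400+0.898900))/(1+1176/46801) = 1103/1250 ≈ 0.882400
step 6 [6y] bond c/1=9/200: DF=(1096451/1000000 − 9/200·(0.984700+0.975700+0.938400+0.898900+0.882400))/(1+9/200) = 8477/10000 ≈ 0.847700
step 7 [7y] swap r/1=842/31797: DF=(1 − 842/31797·(0.984700+0.975700+0.938400+0.898900+0.882400+0.847700))/(1+842/31797) = 2079/2500 ≈ 0.831600
step 8 [8y] swap r/1=1943/71651: DF=(1 − 1943/71651·(0.984700+0.975700+0.938400+0.898900+0.882400+0.847700+0.831600))/(1+1943/71651) = 8057/10000 ≈ 0.805700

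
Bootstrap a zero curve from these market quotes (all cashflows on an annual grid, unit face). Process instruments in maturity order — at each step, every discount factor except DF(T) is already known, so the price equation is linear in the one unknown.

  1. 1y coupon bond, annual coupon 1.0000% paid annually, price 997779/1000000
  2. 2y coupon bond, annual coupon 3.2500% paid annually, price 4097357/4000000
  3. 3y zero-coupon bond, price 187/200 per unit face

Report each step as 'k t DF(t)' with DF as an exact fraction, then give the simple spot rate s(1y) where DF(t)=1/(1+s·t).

1 1 9879/10000
2 2 961/1000
3 3 187/200
s(1y) = (1/(9879/10000) − 1)/(1) = 121/9879 ≈ 1.2248%

step 1 [1y] bond c/1=1/100: DF=(997779/1000000 − 1/100·(0))/(1+1/100) = 9879/10000 ≈ 0.987900
step 2 [2y] bond c/1=13/400: DF=(4097357/4000000 − 13/400·(0.987900))/(1+13/400) = 961/1000 ≈ 0.961000
step 3 [3y] zero: DF = P = 187/200 ≈ 0.935000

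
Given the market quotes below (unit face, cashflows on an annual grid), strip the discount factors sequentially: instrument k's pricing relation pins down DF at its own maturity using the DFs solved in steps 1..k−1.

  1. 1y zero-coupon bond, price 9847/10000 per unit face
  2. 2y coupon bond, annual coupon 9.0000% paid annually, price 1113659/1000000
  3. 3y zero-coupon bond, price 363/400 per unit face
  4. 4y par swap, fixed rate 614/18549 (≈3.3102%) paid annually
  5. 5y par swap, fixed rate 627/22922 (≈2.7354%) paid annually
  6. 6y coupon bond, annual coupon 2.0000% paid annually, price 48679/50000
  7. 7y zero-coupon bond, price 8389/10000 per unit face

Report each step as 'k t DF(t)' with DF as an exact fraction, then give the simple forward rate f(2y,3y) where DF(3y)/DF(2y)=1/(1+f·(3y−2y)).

step 1 [1y] zero: DF = P = 9847/10000 ≈ 0.984700
step 2 [2y] bond c/1=9/100: DF=(1113659/1000000 − 9/100·(0.984700))/(1+9/100) = 2351/2500 ≈ 0.940400
step 3 [3y] zero: DF = P = 363/400 ≈ 0.907500
step 4 [4y] swap r/1=614/18549: DF=(1 − 614/18549·(0.984700+0.940400+0.907500))/(1+614/18549) = 2193/2500 ≈ 0.877200
step 5 [5y] swap r/1=627/22922: DF=(1 − 627/22922·(0.984700+0.940400+0.907500+0.877200))/(1+627/22922) = 4373/5000 ≈ 0.874600
step 6 [6y] bond c/1=1/50: DF=(48679/50000 − 1/50·(0.984700+0.940400+0.907500+0.877200+0.874600))/(1+1/50) = 4323/5000 ≈ 0.864600
step 7 [7y] zero: DF = P = 8389/10000 ≈ 0.838900

1 1 9847/10000
2 2 2351/2500
3 3 363/400
4 4 2193/2500
5 5 4373/5000
6 6 4323/5000
7 7 8389/10000
f(2y,3y) = ((2351/2500)/(363/400) − 1)/(1) = 329/9075 ≈ 3.6253%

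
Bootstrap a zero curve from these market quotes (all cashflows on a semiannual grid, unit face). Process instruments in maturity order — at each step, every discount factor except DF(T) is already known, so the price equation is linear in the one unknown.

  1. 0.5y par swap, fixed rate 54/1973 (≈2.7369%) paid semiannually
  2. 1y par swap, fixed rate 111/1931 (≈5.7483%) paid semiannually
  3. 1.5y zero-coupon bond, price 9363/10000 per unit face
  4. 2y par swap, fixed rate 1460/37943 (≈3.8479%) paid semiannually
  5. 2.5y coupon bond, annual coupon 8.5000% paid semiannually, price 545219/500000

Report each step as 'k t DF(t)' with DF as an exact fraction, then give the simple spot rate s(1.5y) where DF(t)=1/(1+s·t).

1 1/2 1973/2000
2 1 1889/2000
3 3/2 9363/10000
4 2 927/1000
5 5/2 8913/10000
s(1.5y) = (1/(9363/10000) − 1)/(3/2) = 1274/28089 ≈ 4.5356%

step 1 [0.5y] swap r/2=27/1973: DF=(1 − 27/1973·(0))/(1+27/1973) = 1973/2000 ≈ 0.986500
step 2 [1y] swap r/2=111/3862: DF=(1 − 111/3862·(0.986500))/(1+111/3862) = 1889/2000 ≈ 0.944500
step 3 [1.5y] zero: DF = P = 9363/10000 ≈ 0.936300
step 4 [2y] swap r/2=730/37943: DF=(1 − 730/37943·(0.986500+0.944500+0.936300))/(1+730/37943) = 927/1000 ≈ 0.927000
step 5 [2.5y] bond c/2=17/400: DF=(545219/500000 − 17/400·(0.986500+0.944500+0.936300+0.927000))/(1+17/400) = 8913/10000 ≈ 0.891300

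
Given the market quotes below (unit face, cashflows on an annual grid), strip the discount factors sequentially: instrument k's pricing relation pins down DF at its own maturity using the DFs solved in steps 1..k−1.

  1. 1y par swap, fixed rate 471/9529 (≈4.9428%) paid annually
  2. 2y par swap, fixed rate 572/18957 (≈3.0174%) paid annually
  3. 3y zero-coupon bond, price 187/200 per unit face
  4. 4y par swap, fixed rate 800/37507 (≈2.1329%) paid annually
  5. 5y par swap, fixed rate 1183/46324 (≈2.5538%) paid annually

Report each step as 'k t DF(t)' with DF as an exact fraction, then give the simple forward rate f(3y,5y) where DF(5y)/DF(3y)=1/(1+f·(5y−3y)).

step 1 [1y] swap r/1=471/9529: DF=(1 − 471/9529·(0))/(1+471/9529) = 9529/10000 ≈ 0.952900
step 2 [2y] swap r/1=572/18957: DF=(1 − 572/18957·(0.952900))/(1+572/18957) = 2357/2500 ≈ 0.942800
step 3 [3y] zero: DF = P = 187/200 ≈ 0.935000
step 4 [4y] swap r/1=800/37507: DF=(1 − 800/37507·(0.952900+0.942800+0.935000))/(1+800/37507) = 23/25 ≈ 0.920000
step 5 [5y] swap r/1=1183/46324: DF=(1 − 1183/46324·(0.952900+0.942800+0.935000+0.920000))/(1+1183/46324) = 8817/10000 ≈ 0.881700

1 1 9529/10000
2 2 2357/2500
3 3 187/200
4 4 23/25
5 5 8817/10000
f(3y,5y) = ((187/200)/(8817/10000) − 1)/(2) = 533/17634 ≈ 3.0226%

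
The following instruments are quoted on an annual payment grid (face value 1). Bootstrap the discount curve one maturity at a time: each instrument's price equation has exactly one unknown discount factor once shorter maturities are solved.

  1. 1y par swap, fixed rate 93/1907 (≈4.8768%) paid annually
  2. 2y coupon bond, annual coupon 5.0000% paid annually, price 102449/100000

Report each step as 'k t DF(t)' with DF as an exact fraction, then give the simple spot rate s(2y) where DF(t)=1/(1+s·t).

step 1 [1y] swap r/1=93/1907: DF=(1 − 93/1907·(0))/(1+93/1907) = 1907/2000 ≈ 0.953500
step 2 [2y] bond c/1=1/20: DF=(102449/100000 − 1/20·(0.953500))/(1+1/20) = 9303/10000 ≈ 0.930300

1 1 1907/2000
2 2 9303/10000
s(2y) = (1/(9303/10000) − 1)/(2) = 697/18606 ≈ 3.7461%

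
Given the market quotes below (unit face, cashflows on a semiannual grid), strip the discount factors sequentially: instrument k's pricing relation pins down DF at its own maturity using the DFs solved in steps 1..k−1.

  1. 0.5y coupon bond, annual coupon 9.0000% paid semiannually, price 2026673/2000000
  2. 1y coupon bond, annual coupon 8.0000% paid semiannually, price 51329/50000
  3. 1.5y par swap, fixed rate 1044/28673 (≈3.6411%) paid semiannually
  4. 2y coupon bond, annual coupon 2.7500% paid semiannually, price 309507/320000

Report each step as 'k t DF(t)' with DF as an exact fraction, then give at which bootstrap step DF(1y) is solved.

step 1 [0.5y] bond c/2=9/200: DF=(2026673/2000000 − 9/200·(0))/(1+9/200) = 9697/10000 ≈ 0.969700
step 2 [1y] bond c/2=1/25: DF=(51329/50000 − 1/25·(0.969700))/(1+1/25) = 4749/5000 ≈ 0.949800
step 3 [1.5y] swap r/2=522/28673: DF=(1 − 522/28673·(0.969700+0.949800))/(1+522/28673) = 4739/5000 ≈ 0.947800
step 4 [2y] bond c/2=11/800: DF=(309507/320000 − 11/800·(0.969700+0.949800+0.947800))/(1+11/800) = 572/625 ≈ 0.915200

1 1/2 9697/10000
2 1 4749/5000
3 3/2 4739/5000
4 2 572/625
DF(1y) is solved at step 2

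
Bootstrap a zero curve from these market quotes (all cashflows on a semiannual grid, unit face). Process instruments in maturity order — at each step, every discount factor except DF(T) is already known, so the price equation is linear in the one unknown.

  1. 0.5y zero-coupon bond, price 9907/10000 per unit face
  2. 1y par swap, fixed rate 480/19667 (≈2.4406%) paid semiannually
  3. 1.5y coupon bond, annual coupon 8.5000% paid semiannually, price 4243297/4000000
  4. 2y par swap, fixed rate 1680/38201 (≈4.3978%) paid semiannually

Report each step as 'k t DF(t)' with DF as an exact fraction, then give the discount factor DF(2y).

step 1 [0.5y] zero: DF = P = 9907/10000 ≈ 0.990700
step 2 [1y] swap r/2=240/19667: DF=(1 − 240/19667·(0.990700))/(1+240/19667) = 122/125 ≈ 0.976000
step 3 [1.5y] bond c/2=17/400: DF=(4243297/4000000 − 17/400·(0.990700+0.976000))/(1+17/400) = 4687/5000 ≈ 0.937400
step 4 [2y] swap r/2=840/38201: DF=(1 − 840/38201·(0.990700+0.976000+0.937400))/(1+840/38201) = 229/250 ≈ 0.916000

1 1/2 9907/10000
2 1 122/125
3 3/2 4687/5000
4 2 229/250
DF(2y) = 229/250 ≈ 0.916000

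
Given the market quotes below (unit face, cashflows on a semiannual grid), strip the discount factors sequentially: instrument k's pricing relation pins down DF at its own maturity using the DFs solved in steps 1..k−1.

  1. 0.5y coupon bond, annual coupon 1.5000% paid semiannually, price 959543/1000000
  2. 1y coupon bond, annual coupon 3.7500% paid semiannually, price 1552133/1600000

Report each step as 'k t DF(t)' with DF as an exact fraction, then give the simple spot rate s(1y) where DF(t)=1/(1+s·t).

step 1 [0.5y] bond c/2=3/400: DF=(959543/1000000 − 3/400·(0))/(1+3/400) = 2381/2500 ≈ 0.952400
step 2 [1y] bond c/2=3/160: DF=(1552133/1600000 − 3/160·(0.952400))/(1+3/160) = 9347/10000 ≈ 0.934700

1 1/2 2381/2500
2 1 9347/10000
s(1y) = (1/(9347/10000) − 1)/(1) = 653/9347 ≈ 6.9862%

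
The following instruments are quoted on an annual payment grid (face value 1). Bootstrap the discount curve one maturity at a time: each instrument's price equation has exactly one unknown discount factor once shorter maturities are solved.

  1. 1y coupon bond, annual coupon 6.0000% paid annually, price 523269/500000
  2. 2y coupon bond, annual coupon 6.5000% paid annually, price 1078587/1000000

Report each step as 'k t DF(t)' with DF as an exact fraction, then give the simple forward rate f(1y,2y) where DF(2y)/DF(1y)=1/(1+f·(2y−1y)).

1 1 9873/10000
2 2 381/400
f(1y,2y) = ((9873/10000)/(381/400) − 1)/(1) = 116/3175 ≈ 3.6535%

step 1 [1y] bond c/1=3/50: DF=(523269/500000 − 3/50·(0))/(1+3/50) = 9873/10000 ≈ 0.987300
step 2 [2y] bond c/1=13/200: DF=(1078587/1000000 − 13/200·(0.987300))/(1+13/200) = 381/400 ≈ 0.952500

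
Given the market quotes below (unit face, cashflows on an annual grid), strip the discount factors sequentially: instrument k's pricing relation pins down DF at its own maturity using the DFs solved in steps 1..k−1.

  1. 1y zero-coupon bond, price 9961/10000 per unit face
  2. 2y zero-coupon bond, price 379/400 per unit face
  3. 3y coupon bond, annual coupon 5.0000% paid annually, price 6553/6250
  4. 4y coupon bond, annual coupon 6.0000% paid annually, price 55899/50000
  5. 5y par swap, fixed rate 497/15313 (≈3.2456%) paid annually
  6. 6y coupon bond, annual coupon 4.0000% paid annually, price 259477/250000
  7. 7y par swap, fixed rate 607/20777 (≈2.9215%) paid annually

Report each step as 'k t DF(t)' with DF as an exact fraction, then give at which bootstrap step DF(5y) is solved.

step 1 [1y] zero: DF = P = 9961/10000 ≈ 0.996100
step 2 [2y] zero: DF = P = 379/400 ≈ 0.947500
step 3 [3y] bond c/1=1/20: DF=(6553/6250 − 1/20·(0.996100+0.947500))/(1+1/20) = 453/500 ≈ 0.906000
step 4 [4y] bond c/1=3/50: DF=(55899/50000 − 3/50·(0.996100+0.947500+0.906000))/(1+3/50) = 4467/5000 ≈ 0.893400
step 5 [5y] swap r/1=497/15313: DF=(1 − 497/15313·(0.996100+0.947500+0.906000+0.893400))/(1+497/15313) = 8509/10000 ≈ 0.850900
step 6 [6y] bond c/1=1/25: DF=(259477/250000 − 1/25·(0.996100+0.947500+0.906000+0.893400+0.850900))/(1+1/25) = 8213/10000 ≈ 0.821300
step 7 [7y] swap r/1=607/20777: DF=(1 − 607/20777·(0.996100+0.947500+0.906000+0.893400+0.850900+0.821300))/(1+607/20777) = 8179/10000 ≈ 0.817900

1 1 9961/10000
2 2 379/400
3 3 453/500
4 4 4467/5000
5 5 8509/10000
6 6 8213/10000
7 7 8179/10000
DF(5y) is solved at step 5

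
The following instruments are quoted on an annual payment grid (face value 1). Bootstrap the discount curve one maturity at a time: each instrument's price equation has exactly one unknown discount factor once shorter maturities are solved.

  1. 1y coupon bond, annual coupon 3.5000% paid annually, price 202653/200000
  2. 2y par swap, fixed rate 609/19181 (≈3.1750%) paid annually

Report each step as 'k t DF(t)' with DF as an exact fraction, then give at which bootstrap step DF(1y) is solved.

1 1 979/1000
2 2 9391/10000
DF(1y) is solved at step 1

step 1 [1y] bond c/1=7/200: DF=(202653/200000 − 7/200·(0))/(1+7/200) = 979/1000 ≈ 0.979000
step 2 [2y] swap r/1=609/19181: DF=(1 − 609/19181·(0.979000))/(1+609/19181) = 9391/10000 ≈ 0.939100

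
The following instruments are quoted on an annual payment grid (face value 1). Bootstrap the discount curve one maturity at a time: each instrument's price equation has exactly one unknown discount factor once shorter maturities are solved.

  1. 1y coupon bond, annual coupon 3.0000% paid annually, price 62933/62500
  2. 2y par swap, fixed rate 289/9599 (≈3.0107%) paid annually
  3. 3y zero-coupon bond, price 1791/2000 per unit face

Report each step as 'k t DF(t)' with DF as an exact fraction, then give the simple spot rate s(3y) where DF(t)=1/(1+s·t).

step 1 [1y] bond c/1=3/100: DF=(62933/62500 − 3/100·(0))/(1+3/100) = 611/625 ≈ 0.977600
step 2 [2y] swap r/1=289/9599: DF=(1 − 289/9599·(0.977600))/(1+289/9599) = 4711/5000 ≈ 0.942200
step 3 [3y] zero: DF = P = 1791/2000 ≈ 0.895500

1 1 611/625
2 2 4711/5000
3 3 1791/2000
s(3y) = (1/(1791/2000) − 1)/(3) = 209/5373 ≈ 3.8898%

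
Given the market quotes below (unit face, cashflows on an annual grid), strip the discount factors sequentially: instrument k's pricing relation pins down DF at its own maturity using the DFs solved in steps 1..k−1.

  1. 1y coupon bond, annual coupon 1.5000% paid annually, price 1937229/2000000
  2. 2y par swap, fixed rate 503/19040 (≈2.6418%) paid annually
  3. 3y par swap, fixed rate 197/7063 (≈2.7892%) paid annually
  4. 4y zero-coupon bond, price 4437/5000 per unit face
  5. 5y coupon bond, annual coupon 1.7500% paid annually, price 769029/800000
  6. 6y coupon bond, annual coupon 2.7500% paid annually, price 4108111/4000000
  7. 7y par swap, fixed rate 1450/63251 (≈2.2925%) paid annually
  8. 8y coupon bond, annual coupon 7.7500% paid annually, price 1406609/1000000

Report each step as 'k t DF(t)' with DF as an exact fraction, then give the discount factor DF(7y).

step 1 [1y] bond c/1=3/200: DF=(1937229/2000000 − 3/200·(0))/(1+3/200) = 9543/10000 ≈ 0.954300
step 2 [2y] swap r/1=503/19040: DF=(1 − 503/19040·(0.954300))/(1+503/19040) = 9497/10000 ≈ 0.949700
step 3 [3y] swap r/1=197/7063: DF=(1 − 197/7063·(0.954300+0.949700))/(1+197/7063) = 2303/2500 ≈ 0.921200
step 4 [4y] zero: DF = P = 4437/5000 ≈ 0.887400
step 5 [5y] bond c/1=7/400: DF=(769029/800000 − 7/400·(0.954300+0.949700+0.921200+0.887400))/(1+7/400) = 8809/10000 ≈ 0.880900
step 6 [6y] bond c/1=11/400: DF=(4108111/4000000 − 11/400·(0.954300+0.949700+0.921200+0.887400+0.880900))/(1+11/400) = 4383/5000 ≈ 0.876600
step 7 [7y] swap r/1=1450/63251: DF=(1 − 1450/63251·(0.954300+0.949700+0.921200+0.887400+0.880900+0.876600))/(1+1450/63251) = 171/200 ≈ 0.855000
step 8 [8y] bond c/1=31/400: DF=(1406609/1000000 − 31/400·(0.954300+0.949700+0.921200+0.887400+0.880900+0.876600+0.855000))/(1+31/400) = 1701/2000 ≈ 0.850500

1 1 9543/10000
2 2 9497/10000
3 3 2303/2500
4 4 4437/5000
5 5 8809/10000
6 6 4383/5000
7 7 171/200
8 8 1701/2000
DF(7y) = 171/200 ≈ 0.855000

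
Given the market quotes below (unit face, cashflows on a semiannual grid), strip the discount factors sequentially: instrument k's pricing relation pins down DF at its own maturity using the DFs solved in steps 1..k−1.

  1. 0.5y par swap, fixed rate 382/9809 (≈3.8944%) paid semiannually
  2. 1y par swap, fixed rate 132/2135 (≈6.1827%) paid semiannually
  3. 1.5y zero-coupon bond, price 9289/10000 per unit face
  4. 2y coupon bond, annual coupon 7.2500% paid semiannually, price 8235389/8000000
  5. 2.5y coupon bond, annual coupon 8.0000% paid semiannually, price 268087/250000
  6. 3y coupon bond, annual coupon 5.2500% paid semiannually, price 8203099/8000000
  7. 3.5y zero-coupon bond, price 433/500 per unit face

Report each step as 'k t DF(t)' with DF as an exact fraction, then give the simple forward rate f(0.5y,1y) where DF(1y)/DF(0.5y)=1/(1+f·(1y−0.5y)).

1 1/2 9809/10000
2 1 4703/5000
3 3/2 9289/10000
4 2 8937/10000
5 5/2 8871/10000
6 3 8807/10000
7 7/2 433/500
f(0.5y,1y) = ((9809/10000)/(4703/5000) − 1)/(1/2) = 403/4703 ≈ 8.5690%

step 1 [0.5y] swap r/2=191/9809: DF=(1 − 191/9809·(0))/(1+191/9809) = 9809/10000 ≈ 0.980900
step 2 [1y] swap r/2=66/2135: DF=(1 − 66/2135·(0.980900))/(1+66/2135) = 4703/5000 ≈ 0.940600
step 3 [1.5y] zero: DF = P = 9289/10000 ≈ 0.928900
step 4 [2y] bond c/2=29/800: DF=(8235389/8000000 − 29/800·(0.980900+0.940600+0.928900))/(1+29/800) = 8937/10000 ≈ 0.893700
step 5 [2.5y] bond c/2=1/25: DF=(268087/250000 − 1/25·(0.980900+0.940600+0.928900+0.893700))/(1+1/25) = 8871/10000 ≈ 0.887100
step 6 [3y] bond c/2=21/800: DF=(8203099/8000000 − 21/800·(0.980900+0.940600+0.928900+0.893700+0.887100))/(1+21/800) = 8807/10000 ≈ 0.880700
step 7 [3.5y] zero: DF = P = 433/500 ≈ 0.866000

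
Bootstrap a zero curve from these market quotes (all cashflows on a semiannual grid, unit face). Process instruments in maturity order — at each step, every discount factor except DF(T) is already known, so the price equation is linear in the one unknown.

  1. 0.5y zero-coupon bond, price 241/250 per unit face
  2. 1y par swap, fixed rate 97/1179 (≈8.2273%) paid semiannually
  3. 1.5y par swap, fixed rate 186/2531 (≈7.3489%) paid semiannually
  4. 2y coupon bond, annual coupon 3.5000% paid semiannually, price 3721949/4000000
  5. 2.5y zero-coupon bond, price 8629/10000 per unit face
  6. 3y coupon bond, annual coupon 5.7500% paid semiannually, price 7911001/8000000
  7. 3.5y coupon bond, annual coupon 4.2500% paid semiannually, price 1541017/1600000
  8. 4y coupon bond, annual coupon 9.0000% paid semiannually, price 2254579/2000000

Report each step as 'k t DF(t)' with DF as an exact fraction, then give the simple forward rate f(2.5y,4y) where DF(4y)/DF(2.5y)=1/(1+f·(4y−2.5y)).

step 1 [0.5y] zero: DF = P = 241/250 ≈ 0.964000
step 2 [1y] swap r/2=97/2358: DF=(1 − 97/2358·(0.964000))/(1+97/2358) = 1153/1250 ≈ 0.922400
step 3 [1.5y] swap r/2=93/2531: DF=(1 − 93/2531·(0.964000+0.922400))/(1+93/2531) = 8977/10000 ≈ 0.897700
step 4 [2y] bond c/2=7/400: DF=(3721949/4000000 − 7/400·(0.964000+0.922400+0.897700))/(1+7/400) = 4333/5000 ≈ 0.866600
step 5 [2.5y] zero: DF = P = 8629/10000 ≈ 0.862900
step 6 [3y] bond c/2=23/800: DF=(7911001/8000000 − 23/800·(0.964000+0.922400+0.897700+0.866600+0.862900))/(1+23/800) = 8351/10000 ≈ 0.835100
step 7 [3.5y] bond c/2=17/800: DF=(1541017/1600000 − 17/800·(0.964000+0.922400+0.897700+0.866600+0.862900+0.835100))/(1+17/800) = 4159/5000 ≈ 0.831800
step 8 [4y] bond c/2=9/200: DF=(2254579/2000000 − 9/200·(0.964000+0.922400+0.897700+0.866600+0.862900+0.835100+0.831800))/(1+9/200) = 4063/5000 ≈ 0.812600

1 1/2 241/250
2 1 1153/1250
3 3/2 8977/10000
4 2 4333/5000
5 5/2 8629/10000
6 3 8351/10000
7 7/2 4159/5000
8 4 4063/5000
f(2.5y,4y) = ((8629/10000)/(4063/5000) − 1)/(3/2) = 503/12189 ≈ 4.1267%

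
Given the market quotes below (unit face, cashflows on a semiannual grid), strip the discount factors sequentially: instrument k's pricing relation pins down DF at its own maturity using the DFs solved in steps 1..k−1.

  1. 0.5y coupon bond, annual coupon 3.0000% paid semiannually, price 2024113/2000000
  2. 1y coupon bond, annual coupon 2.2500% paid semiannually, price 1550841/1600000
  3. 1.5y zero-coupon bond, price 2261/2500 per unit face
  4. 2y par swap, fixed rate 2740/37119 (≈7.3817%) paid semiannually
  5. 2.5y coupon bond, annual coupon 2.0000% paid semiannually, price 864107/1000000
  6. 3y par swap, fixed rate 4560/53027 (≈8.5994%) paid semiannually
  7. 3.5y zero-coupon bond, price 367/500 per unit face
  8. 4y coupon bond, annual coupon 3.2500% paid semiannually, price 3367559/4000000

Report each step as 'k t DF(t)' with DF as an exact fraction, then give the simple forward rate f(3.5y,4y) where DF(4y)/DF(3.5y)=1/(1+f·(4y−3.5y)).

step 1 [0.5y] bond c/2=3/200: DF=(2024113/2000000 − 3/200·(0))/(1+3/200) = 9971/10000 ≈ 0.997100
step 2 [1y] bond c/2=9/800: DF=(1550841/1600000 − 9/800·(0.997100))/(1+9/800) = 4737/5000 ≈ 0.947400
step 3 [1.5y] zero: DF = P = 2261/2500 ≈ 0.904400
step 4 [2y] swap r/2=1370/37119: DF=(1 − 1370/37119·(0.997100+0.947400+0.904400))/(1+1370/37119) = 863/1000 ≈ 0.863000
step 5 [2.5y] bond c/2=1/100: DF=(864107/1000000 − 1/100·(0.997100+0.947400+0.904400+0.863000))/(1+1/100) = 2047/2500 ≈ 0.818800
step 6 [3y] swap r/2=2280/53027: DF=(1 − 2280/53027·(0.997100+0.947400+0.904400+0.863000+0.818800))/(1+2280/53027) = 193/250 ≈ 0.772000
step 7 [3.5y] zero: DF = P = 367/500 ≈ 0.734000
step 8 [4y] bond c/2=13/800: DF=(3367559/4000000 − 13/800·(0.997100+0.947400+0.904400+0.863000+0.818800+0.772000+0.734000))/(1+13/800) = 7319/10000 ≈ 0.731900

1 1/2 9971/10000
2 1 4737/5000
3 3/2 2261/2500
4 2 863/1000
5 5/2 2047/2500
6 3 193/250
7 7/2 367/500
8 4 7319/10000
f(3.5y,4y) = ((367/500)/(7319/10000) − 1)/(1/2) = 42/7319 ≈ 0.5738%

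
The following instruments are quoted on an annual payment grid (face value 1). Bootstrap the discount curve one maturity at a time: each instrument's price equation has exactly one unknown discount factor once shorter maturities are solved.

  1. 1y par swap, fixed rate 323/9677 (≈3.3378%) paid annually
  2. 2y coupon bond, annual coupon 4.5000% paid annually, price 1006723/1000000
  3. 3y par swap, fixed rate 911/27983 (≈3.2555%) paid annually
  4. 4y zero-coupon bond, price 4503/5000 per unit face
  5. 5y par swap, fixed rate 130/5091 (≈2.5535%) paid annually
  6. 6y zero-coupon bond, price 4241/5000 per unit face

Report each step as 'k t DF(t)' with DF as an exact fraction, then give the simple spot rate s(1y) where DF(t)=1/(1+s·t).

1 1 9677/10000
2 2 9217/10000
3 3 9089/10000
4 4 4503/5000
5 5 883/1000
6 6 4241/5000
s(1y) = (1/(9677/10000) − 1)/(1) = 323/9677 ≈ 3.3378%

step 1 [1y] swap r/1=323/9677: DF=(1 − 323/9677·(0))/(1+323/9677) = 9677/10000 ≈ 0.967700
step 2 [2y] bond c/1=9/200: DF=(1006723/1000000 − 9/200·(0.967700))/(1+9/200) = 9217/10000 ≈ 0.921700
step 3 [3y] swap r/1=911/27983: DF=(1 − 911/27983·(0.967700+0.921700))/(1+911/27983) = 9089/10000 ≈ 0.908900
step 4 [4y] zero: DF = P = 4503/5000 ≈ 0.900600
step 5 [5y] swap r/1=130/5091: DF=(1 − 130/5091·(0.967700+0.921700+0.908900+0.900600))/(1+130/5091) = 883/1000 ≈ 0.883000
step 6 [6y] zero: DF = P = 4241/5000 ≈ 0.848200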